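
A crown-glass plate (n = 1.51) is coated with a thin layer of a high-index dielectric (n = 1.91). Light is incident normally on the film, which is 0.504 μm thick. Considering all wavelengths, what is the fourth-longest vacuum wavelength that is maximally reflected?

550 nm

Top surface (1.0 → 1.91): reflection off a higher-index medium gives a half-wave phase shift.
Bottom surface (1.91 → 1.51): reflection off a lower-index medium gives no phase shift.
Exactly one π shift → a net half-wave offset.
For maximum reflection here: 2 n t = (m + ½) λ.
λ = 2 n t / (m + ½). The fourth-longest wavelength is m = 3: λ = 2 × 1.91 × 504 / 3.50 = 550 nm.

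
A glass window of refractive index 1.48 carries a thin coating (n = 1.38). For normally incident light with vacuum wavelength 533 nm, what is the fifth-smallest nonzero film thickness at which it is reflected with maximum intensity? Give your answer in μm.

Ray reflecting at the top interface goes from n = 1.0 toward n = 1.38: a half-wave phase shift.
Ray reflecting at the bottom interface goes from n = 1.38 toward n = 1.48: a half-wave phase shift.
Zero or two π shifts → no net half-wave offset.
For maximum reflection here: 2 n t = m λ.
The fifth-smallest nonzero thickness corresponds to m = 5: t = m λ / (2 n) = 5.00 × 533 / (2 × 1.38) = 966 nm.

0.966 μm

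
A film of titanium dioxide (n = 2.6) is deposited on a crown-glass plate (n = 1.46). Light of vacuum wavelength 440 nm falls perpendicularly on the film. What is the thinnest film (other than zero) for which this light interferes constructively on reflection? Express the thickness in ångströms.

At the upper boundary (n = 1.0 to n = 2.6) the reflected ray undergoes a half-wave phase shift.
Ray reflecting at the bottom interface goes from n = 2.6 toward n = 1.46: no phase shift.
The two reflections differ by half a wavelength.
For maximum reflection here: 2 n t = (m + ½) λ.
Minimum at m = 0: t = λ / (4 n) = 440 / (4 × 2.6) = 42.3 nm.

423 Å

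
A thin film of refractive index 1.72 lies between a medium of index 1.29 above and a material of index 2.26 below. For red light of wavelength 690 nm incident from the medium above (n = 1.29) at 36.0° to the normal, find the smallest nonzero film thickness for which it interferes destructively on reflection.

At the upper boundary (n = 1.29 to n = 1.72) the reflected ray undergoes a half-wave phase shift.
Ray reflecting at the bottom interface goes from n = 1.72 toward n = 2.26: a half-wave phase shift.
Zero or two π shifts → no net half-wave offset.
So the condition for destructive reflection is 2 n t cos θ_r = (m + ½) λ.
Snell's law: 1.29 sin 36.0° = 1.72 sin θ_r → sin θ_r = 0.441, cos θ_r = 0.898.
Minimum at m = 0: t = λ / (4 n cos θ_r) = 690 / (4 × 1.72 × 0.898) = 112 nm.

112 nm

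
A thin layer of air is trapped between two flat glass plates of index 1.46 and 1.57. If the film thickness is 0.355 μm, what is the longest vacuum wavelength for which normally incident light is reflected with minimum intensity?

710 nm

Ray reflecting at the top interface goes from n = 1.46 toward n = 1.0: no phase shift.
Ray reflecting at the bottom interface goes from n = 1.0 toward n = 1.57: a half-wave phase shift.
The two reflections differ by half a wavelength.
With one net inversion, destructive interference in reflection requires 2 n t = m λ.
λ = 2 n t / m. The longest wavelength is m = 1: λ = 2 × 1.0 × 355 / 1.00 = 710 nm.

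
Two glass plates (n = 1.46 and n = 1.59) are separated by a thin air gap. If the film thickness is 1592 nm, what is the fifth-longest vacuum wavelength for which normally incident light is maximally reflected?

Ray reflecting at the top interface goes from n = 1.46 toward n = 1.0: no phase shift.
Ray reflecting at the bottom interface goes from n = 1.0 toward n = 1.59: a half-wave phase shift.
Exactly one π shift → a net half-wave offset.
With one net inversion, constructive interference in reflection requires 2 n t = (m + ½) λ.
λ = 2 n t / (m + ½). The fifth-longest wavelength is m = 4: λ = 2 × 1.0 × 1592 / 4.50 = 708 nm.

708 nm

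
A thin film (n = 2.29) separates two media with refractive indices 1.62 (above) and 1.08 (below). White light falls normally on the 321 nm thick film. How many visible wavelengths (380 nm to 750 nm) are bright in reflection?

Top surface (1.62 → 2.29): reflection off a higher-index medium gives a half-wave phase shift.
At the lower boundary (n = 2.29 to n = 1.08) the reflected ray undergoes no phase shift.
The two reflections differ by half a wavelength.
With one net inversion, constructive interference in reflection requires 2 n t = (m + ½) λ.
λ = 2 n t / (m + ½) = 1470 / (m + ½) nm.
m=1: 980 nm (IR); m=2: 588 nm (visible); m=3: 420 nm (visible); m=4: 327 nm (UV).

2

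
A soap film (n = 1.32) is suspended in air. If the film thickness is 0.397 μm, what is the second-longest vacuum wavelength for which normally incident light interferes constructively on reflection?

699 nm

Ray reflecting at the top interface goes from n = 1.0 toward n = 1.32: a half-wave phase shift.
Ray reflecting at the bottom interface goes from n = 1.32 toward n = 1.0: no phase shift.
Net: one phase inversion between the two reflected rays.
For strong reflection here: 2 n t = (m + ½) λ.
λ = 2 n t / (m + ½). The second-longest wavelength is m = 1: λ = 2 × 1.32 × 397 / 1.50 = 699 nm.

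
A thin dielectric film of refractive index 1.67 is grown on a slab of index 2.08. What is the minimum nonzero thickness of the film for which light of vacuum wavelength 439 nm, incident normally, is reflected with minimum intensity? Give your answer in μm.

0.0657 μm

Ray reflecting at the top interface goes from n = 1.0 toward n = 1.67: a half-wave phase shift.
Bottom surface (1.67 → 2.08): reflection off a higher-index medium gives a half-wave phase shift.
Zero or two π shifts → no net half-wave offset.
With no net inversion, destructive interference in reflection requires 2 n t = (m + ½) λ.
Minimum at m = 0: t = λ / (4 n) = 439 / (4 × 1.67) = 65.7 nm.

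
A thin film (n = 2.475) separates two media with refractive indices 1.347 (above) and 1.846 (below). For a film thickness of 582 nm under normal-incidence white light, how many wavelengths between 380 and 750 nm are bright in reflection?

Top surface (1.347 → 2.475): reflection off a higher-index medium gives a half-wave phase shift.
At the lower boundary (n = 2.475 to n = 1.846) the reflected ray undergoes no phase shift.
Net: one phase inversion between the two reflected rays.
So the condition for constructive reflection is 2 n t = (m + ½) λ.
λ = 2 n t / (m + ½) = 2881 / (m + ½) nm.
m=3: 823 nm (IR); m=4: 640 nm (visible); m=5: 524 nm (visible); m=6: 443 nm (visible); m=7: 384 nm (visible); m=8: 339 nm (UV).

4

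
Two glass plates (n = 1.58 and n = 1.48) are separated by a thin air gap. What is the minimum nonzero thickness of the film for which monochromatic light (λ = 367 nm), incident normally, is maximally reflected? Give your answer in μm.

Ray reflecting at the top interface goes from n = 1.58 toward n = 1.0: no phase shift.
Bottom surface (1.0 → 1.48): reflection off a higher-index medium gives a half-wave phase shift.
Exactly one π shift → a net half-wave offset.
With one net inversion, constructive interference in reflection requires 2 n t = (m + ½) λ.
Minimum at m = 0: t = λ / (4 n) = 367 / (4 × 1.0) = 91.8 nm.

0.0918 μm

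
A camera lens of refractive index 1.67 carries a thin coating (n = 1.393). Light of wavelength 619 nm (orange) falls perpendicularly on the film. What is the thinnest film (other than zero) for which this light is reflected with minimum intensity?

Ray reflecting at the top interface goes from n = 1.0 toward n = 1.393: a half-wave phase shift.
Ray reflecting at the bottom interface goes from n = 1.393 toward n = 1.67: a half-wave phase shift.
Net: no relative phase inversion (both shifts match).
For weak reflection here: 2 n t = (m + ½) λ.
Minimum at m = 0: t = λ / (4 n) = 619 / (4 × 1.393) = 111 nm.

111 nm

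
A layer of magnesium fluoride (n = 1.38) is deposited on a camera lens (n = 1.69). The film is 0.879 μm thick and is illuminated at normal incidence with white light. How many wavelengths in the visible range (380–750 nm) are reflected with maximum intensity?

3

At the upper boundary (n = 1.0 to n = 1.38) the reflected ray undergoes a half-wave phase shift.
Ray reflecting at the bottom interface goes from n = 1.38 toward n = 1.69: a half-wave phase shift.
Zero or two π shifts → no net half-wave offset.
So the condition for constructive reflection is 2 n t = m λ.
λ = 2 n t / m = 2426 / m nm.
m=3: 809 nm (IR); m=4: 607 nm (visible); m=5: 485 nm (visible); m=6: 404 nm (visible); m=7: 347 nm (UV).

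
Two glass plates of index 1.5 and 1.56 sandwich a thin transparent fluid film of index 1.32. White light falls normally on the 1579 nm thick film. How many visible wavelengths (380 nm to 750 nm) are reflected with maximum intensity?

At the upper boundary (n = 1.5 to n = 1.32) the reflected ray undergoes no phase shift.
Bottom surface (1.32 → 1.56): reflection off a higher-index medium gives a half-wave phase shift.
Net: one phase inversion between the two reflected rays.
So the condition for constructive reflection is 2 n t = (m + ½) λ.
λ = 2 n t / (m + ½) = 4169 / (m + ½) nm.
m=5: 758 nm (IR); m=6: 641 nm (visible); m=7: 556 nm (visible); m=8: 490 nm (visible); m=9: 439 nm (visible); m=10: 397 nm (visible); m=11: 362 nm (UV).

5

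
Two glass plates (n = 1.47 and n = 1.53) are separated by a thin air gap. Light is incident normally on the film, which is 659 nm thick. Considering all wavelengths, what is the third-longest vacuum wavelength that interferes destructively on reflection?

At the upper boundary (n = 1.47 to n = 1.0) the reflected ray undergoes no phase shift.
Ray reflecting at the bottom interface goes from n = 1.0 toward n = 1.53: a half-wave phase shift.
The two reflections differ by half a wavelength.
So the condition for destructive reflection is 2 n t = m λ.
λ = 2 n t / m. The third-longest wavelength is m = 3: λ = 2 × 1.0 × 659 / 3.00 = 439 nm.

439 nm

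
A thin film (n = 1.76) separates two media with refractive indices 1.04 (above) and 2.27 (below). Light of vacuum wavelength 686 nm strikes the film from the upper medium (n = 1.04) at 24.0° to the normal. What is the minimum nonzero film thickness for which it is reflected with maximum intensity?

At the upper boundary (n = 1.04 to n = 1.76) the reflected ray undergoes a half-wave phase shift.
Bottom surface (1.76 → 2.27): reflection off a higher-index medium gives a half-wave phase shift.
Zero or two π shifts → no net half-wave offset.
For bright reflection here: 2 n t cos θ_r = m λ.
Snell's law: 1.04 sin 24.0° = 1.76 sin θ_r → sin θ_r = 0.240, cos θ_r = 0.971.
Minimum nonzero at m = 1: t = λ / (2 n cos θ_r) = 686 / (2 × 1.76 × 0.971) = 201 nm.

201 nm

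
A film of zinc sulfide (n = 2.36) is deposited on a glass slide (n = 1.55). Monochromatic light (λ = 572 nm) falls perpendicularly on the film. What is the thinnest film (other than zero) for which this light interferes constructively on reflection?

At the upper boundary (n = 1.0 to n = 2.36) the reflected ray undergoes a half-wave phase shift.
At the lower boundary (n = 2.36 to n = 1.55) the reflected ray undergoes no phase shift.
Exactly one π shift → a net half-wave offset.
For strong reflection here: 2 n t = (m + ½) λ.
Minimum at m = 0: t = λ / (4 n) = 572 / (4 × 2.36) = 60.6 nm.

60.6 nm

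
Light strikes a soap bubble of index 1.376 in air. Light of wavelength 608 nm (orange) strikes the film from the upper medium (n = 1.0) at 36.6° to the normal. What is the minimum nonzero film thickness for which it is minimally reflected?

Ray reflecting at the top interface goes from n = 1.0 toward n = 1.376: a half-wave phase shift.
At the lower boundary (n = 1.376 to n = 1.0) the reflected ray undergoes no phase shift.
The two reflections differ by half a wavelength.
For dark reflection here: 2 n t cos θ_r = m λ.
Snell's law: 1.0 sin 36.6° = 1.376 sin θ_r → sin θ_r = 0.433, cos θ_r = 0.901.
Minimum nonzero at m = 1: t = λ / (2 n cos θ_r) = 608 / (2 × 1.376 × 0.901) = 245 nm.

245 nm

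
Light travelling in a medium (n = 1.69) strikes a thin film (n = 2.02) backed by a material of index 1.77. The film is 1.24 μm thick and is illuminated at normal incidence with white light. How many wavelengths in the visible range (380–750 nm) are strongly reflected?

6

Top surface (1.69 → 2.02): reflection off a higher-index medium gives a half-wave phase shift.
Ray reflecting at the bottom interface goes from n = 2.02 toward n = 1.77: no phase shift.
The two reflections differ by half a wavelength.
With one net inversion, constructive interference in reflection requires 2 n t = (m + ½) λ.
λ = 2 n t / (m + ½) = 5010 / (m + ½) nm.
m=6: 771 nm (IR); m=7: 668 nm (visible); m=8: 589 nm (visible); m=9: 527 nm (visible); m=10: 477 nm (visible); m=11: 436 nm (visible); m=12: 401 nm (visible); m=13: 371 nm (UV).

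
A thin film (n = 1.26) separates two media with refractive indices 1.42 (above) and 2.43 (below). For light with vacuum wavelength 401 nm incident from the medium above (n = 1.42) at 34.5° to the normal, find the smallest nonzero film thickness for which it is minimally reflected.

Ray reflecting at the top interface goes from n = 1.42 toward n = 1.26: no phase shift.
Ray reflecting at the bottom interface goes from n = 1.26 toward n = 2.43: a half-wave phase shift.
Exactly one π shift → a net half-wave offset.
For dark reflection here: 2 n t cos θ_r = m λ.
Snell's law: 1.42 sin 34.5° = 1.26 sin θ_r → sin θ_r = 0.638, cos θ_r = 0.770.
Minimum nonzero at m = 1: t = λ / (2 n cos θ_r) = 401 / (2 × 1.26 × 0.770) = 207 nm.

207 nm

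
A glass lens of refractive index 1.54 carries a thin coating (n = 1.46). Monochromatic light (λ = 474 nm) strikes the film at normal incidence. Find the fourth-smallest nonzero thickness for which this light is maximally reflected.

Ray reflecting at the top interface goes from n = 1.0 toward n = 1.46: a half-wave phase shift.
Bottom surface (1.46 → 1.54): reflection off a higher-index medium gives a half-wave phase shift.
Net: no relative phase inversion (both shifts match).
For maximum reflection here: 2 n t = m λ.
The fourth-smallest nonzero thickness corresponds to m = 4: t = m λ / (2 n) = 4.00 × 474 / (2 × 1.46) = 649 nm.

649 nm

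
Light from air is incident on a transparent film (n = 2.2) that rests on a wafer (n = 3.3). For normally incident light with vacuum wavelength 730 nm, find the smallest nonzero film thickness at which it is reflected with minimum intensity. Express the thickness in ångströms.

Top surface (1.0 → 2.2): reflection off a higher-index medium gives a half-wave phase shift.
At the lower boundary (n = 2.2 to n = 3.3) the reflected ray undergoes a half-wave phase shift.
Zero or two π shifts → no net half-wave offset.
With no net inversion, destructive interference in reflection requires 2 n t = (m + ½) λ.
Minimum at m = 0: t = λ / (4 n) = 730 / (4 × 2.2) = 83.0 nm.

830 Å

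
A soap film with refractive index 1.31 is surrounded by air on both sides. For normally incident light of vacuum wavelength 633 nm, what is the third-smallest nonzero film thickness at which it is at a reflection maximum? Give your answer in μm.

At the upper boundary (n = 1.0 to n = 1.31) the reflected ray undergoes a half-wave phase shift.
Ray reflecting at the bottom interface goes from n = 1.31 toward n = 1.0: no phase shift.
Net: one phase inversion between the two reflected rays.
So the condition for constructive reflection is 2 n t = (m + ½) λ.
The third-smallest nonzero thickness corresponds to m = 2: t = (m + ½) λ / (2 n) = 2.50 × 633 / (2 × 1.31) = 604 nm.

0.604 μm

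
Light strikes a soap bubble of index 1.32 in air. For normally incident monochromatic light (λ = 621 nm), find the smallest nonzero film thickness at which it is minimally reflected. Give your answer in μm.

Top surface (1.0 → 1.32): reflection off a higher-index medium gives a half-wave phase shift.
Bottom surface (1.32 → 1.0): reflection off a lower-index medium gives no phase shift.
Exactly one π shift → a net half-wave offset.
For weak reflection here: 2 n t = m λ.
Minimum nonzero at m = 1: t = λ / (2 n) = 621 / (2 × 1.32) = 235 nm.

0.235 μm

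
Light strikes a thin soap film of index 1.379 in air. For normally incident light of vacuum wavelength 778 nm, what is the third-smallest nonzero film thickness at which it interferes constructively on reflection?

705 nm

At the upper boundary (n = 1.0 to n = 1.379) the reflected ray undergoes a half-wave phase shift.
Bottom surface (1.379 → 1.0): reflection off a lower-index medium gives no phase shift.
Net: one phase inversion between the two reflected rays.
So the condition for constructive reflection is 2 n t = (m + ½) λ.
The third-smallest nonzero thickness corresponds to m = 2: t = (m + ½) λ / (2 n) = 2.50 × 778 / (2 × 1.379) = 705 nm.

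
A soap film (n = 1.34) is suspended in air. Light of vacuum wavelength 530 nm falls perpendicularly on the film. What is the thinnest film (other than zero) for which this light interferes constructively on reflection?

98.9 nm

Ray reflecting at the top interface goes from n = 1.0 toward n = 1.34: a half-wave phase shift.
Bottom surface (1.34 → 1.0): reflection off a lower-index medium gives no phase shift.
Net: one phase inversion between the two reflected rays.
For strong reflection here: 2 n t = (m + ½) λ.
Minimum at m = 0: t = λ / (4 n) = 530 / (4 × 1.34) = 98.9 nm.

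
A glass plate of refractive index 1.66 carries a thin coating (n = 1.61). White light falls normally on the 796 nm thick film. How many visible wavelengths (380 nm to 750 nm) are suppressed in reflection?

Top surface (1.0 → 1.61): reflection off a higher-index medium gives a half-wave phase shift.
Bottom surface (1.61 → 1.66): reflection off a higher-index medium gives a half-wave phase shift.
The two reflections carry the same phase change, so no net offset.
With no net inversion, destructive interference in reflection requires 2 n t = (m + ½) λ.
λ = 2 n t / (m + ½) = 2563 / (m + ½) nm.
m=2: 1025 nm (IR); m=3: 732 nm (visible); m=4: 570 nm (visible); m=5: 466 nm (visible); m=6: 394 nm (visible); m=7: 342 nm (UV).

4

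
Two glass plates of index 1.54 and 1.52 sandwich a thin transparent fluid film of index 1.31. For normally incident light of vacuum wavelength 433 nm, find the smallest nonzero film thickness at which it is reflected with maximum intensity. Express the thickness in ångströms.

826 Å

At the upper boundary (n = 1.54 to n = 1.31) the reflected ray undergoes no phase shift.
Ray reflecting at the bottom interface goes from n = 1.31 toward n = 1.52: a half-wave phase shift.
Net: one phase inversion between the two reflected rays.
With one net inversion, constructive interference in reflection requires 2 n t = (m + ½) λ.
Minimum at m = 0: t = λ / (4 n) = 433 / (4 × 1.31) = 82.6 nm.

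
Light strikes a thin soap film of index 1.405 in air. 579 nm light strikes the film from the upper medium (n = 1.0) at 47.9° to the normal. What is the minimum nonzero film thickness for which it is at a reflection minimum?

Ray reflecting at the top interface goes from n = 1.0 toward n = 1.405: a half-wave phase shift.
Bottom surface (1.405 → 1.0): reflection off a lower-index medium gives no phase shift.
Net: one phase inversion between the two reflected rays.
So the condition for destructive reflection is 2 n t cos θ_r = m λ.
Snell's law: 1.0 sin 47.9° = 1.405 sin θ_r → sin θ_r = 0.528, cos θ_r = 0.849.
Minimum nonzero at m = 1: t = λ / (2 n cos θ_r) = 579 / (2 × 1.405 × 0.849) = 243 nm.

243 nm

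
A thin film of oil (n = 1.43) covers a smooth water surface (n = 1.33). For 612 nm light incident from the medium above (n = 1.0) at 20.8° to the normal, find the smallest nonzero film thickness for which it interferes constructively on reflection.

110 nm

Ray reflecting at the top interface goes from n = 1.0 toward n = 1.43: a half-wave phase shift.
Ray reflecting at the bottom interface goes from n = 1.43 toward n = 1.33: no phase shift.
The two reflections differ by half a wavelength.
So the condition for constructive reflection is 2 n t cos θ_r = (m + ½) λ.
Snell's law: 1.0 sin 20.8° = 1.43 sin θ_r → sin θ_r = 0.248, cos θ_r = 0.969.
Minimum at m = 0: t = λ / (4 n cos θ_r) = 612 / (4 × 1.43 × 0.969) = 110 nm.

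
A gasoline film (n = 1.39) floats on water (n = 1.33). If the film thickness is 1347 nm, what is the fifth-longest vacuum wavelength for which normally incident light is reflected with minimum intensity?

749 nm

At the upper boundary (n = 1.0 to n = 1.39) the reflected ray undergoes a half-wave phase shift.
Ray reflecting at the bottom interface goes from n = 1.39 toward n = 1.33: no phase shift.
Exactly one π shift → a net half-wave offset.
With one net inversion, destructive interference in reflection requires 2 n t = m λ.
λ = 2 n t / m. The fifth-longest wavelength is m = 5: λ = 2 × 1.39 × 1347 / 5.00 = 749 nm.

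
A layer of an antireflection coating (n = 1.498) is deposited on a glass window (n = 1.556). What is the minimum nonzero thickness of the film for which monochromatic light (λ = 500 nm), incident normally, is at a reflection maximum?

Top surface (1.0 → 1.498): reflection off a higher-index medium gives a half-wave phase shift.
Bottom surface (1.498 → 1.556): reflection off a higher-index medium gives a half-wave phase shift.
Net: no relative phase inversion (both shifts match).
So the condition for constructive reflection is 2 n t = m λ.
Minimum nonzero at m = 1: t = λ / (2 n) = 500 / (2 × 1.498) = 167 nm.

167 nm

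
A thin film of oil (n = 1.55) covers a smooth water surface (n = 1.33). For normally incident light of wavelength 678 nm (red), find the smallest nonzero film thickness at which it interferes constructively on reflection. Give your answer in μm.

0.109 μm

At the upper boundary (n = 1.0 to n = 1.55) the reflected ray undergoes a half-wave phase shift.
Bottom surface (1.55 → 1.33): reflection off a lower-index medium gives no phase shift.
Exactly one π shift → a net half-wave offset.
So the condition for constructive reflection is 2 n t = (m + ½) λ.
Minimum at m = 0: t = λ / (4 n) = 678 / (4 × 1.55) = 109 nm.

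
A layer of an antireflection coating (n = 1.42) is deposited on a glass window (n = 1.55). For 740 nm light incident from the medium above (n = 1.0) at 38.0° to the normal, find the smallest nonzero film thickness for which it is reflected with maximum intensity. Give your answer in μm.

0.289 μm

At the upper boundary (n = 1.0 to n = 1.42) the reflected ray undergoes a half-wave phase shift.
Ray reflecting at the bottom interface goes from n = 1.42 toward n = 1.55: a half-wave phase shift.
Zero or two π shifts → no net half-wave offset.
With no net inversion, constructive interference in reflection requires 2 n t cos θ_r = m λ.
Snell's law: 1.0 sin 38.0° = 1.42 sin θ_r → sin θ_r = 0.434, cos θ_r = 0.901.
Minimum nonzero at m = 1: t = λ / (2 n cos θ_r) = 740 / (2 × 1.42 × 0.901) = 289 nm.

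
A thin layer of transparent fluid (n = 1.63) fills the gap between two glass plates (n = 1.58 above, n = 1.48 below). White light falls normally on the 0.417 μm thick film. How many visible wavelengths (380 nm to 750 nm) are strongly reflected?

Ray reflecting at the top interface goes from n = 1.58 toward n = 1.63: a half-wave phase shift.
Ray reflecting at the bottom interface goes from n = 1.63 toward n = 1.48: no phase shift.
The two reflections differ by half a wavelength.
With one net inversion, constructive interference in reflection requires 2 n t = (m + ½) λ.
λ = 2 n t / (m + ½) = 1359 / (m + ½) nm.
m=1: 906 nm (IR); m=2: 544 nm (visible); m=3: 388 nm (visible); m=4: 302 nm (UV).

2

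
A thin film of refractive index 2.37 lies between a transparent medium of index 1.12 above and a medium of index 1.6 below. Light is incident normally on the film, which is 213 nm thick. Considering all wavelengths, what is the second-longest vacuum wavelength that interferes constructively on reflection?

Top surface (1.12 → 2.37): reflection off a higher-index medium gives a half-wave phase shift.
Ray reflecting at the bottom interface goes from n = 2.37 toward n = 1.6: no phase shift.
Exactly one π shift → a net half-wave offset.
With one net inversion, constructive interference in reflection requires 2 n t = (m + ½) λ.
λ = 2 n t / (m + ½). The second-longest wavelength is m = 1: λ = 2 × 2.37 × 213 / 1.50 = 673 nm.

673 nm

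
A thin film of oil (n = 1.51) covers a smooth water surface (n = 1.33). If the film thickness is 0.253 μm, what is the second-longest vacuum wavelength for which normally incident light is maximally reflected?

509 nm

Ray reflecting at the top interface goes from n = 1.0 toward n = 1.51: a half-wave phase shift.
Ray reflecting at the bottom interface goes from n = 1.51 toward n = 1.33: no phase shift.
The two reflections differ by half a wavelength.
With one net inversion, constructive interference in reflection requires 2 n t = (m + ½) λ.
λ = 2 n t / (m + ½). The second-longest wavelength is m = 1: λ = 2 × 1.51 × 253 / 1.50 = 509 nm.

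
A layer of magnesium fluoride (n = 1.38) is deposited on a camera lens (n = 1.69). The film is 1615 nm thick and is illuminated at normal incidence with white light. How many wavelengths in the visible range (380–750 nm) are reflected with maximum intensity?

6

Top surface (1.0 → 1.38): reflection off a higher-index medium gives a half-wave phase shift.
At the lower boundary (n = 1.38 to n = 1.69) the reflected ray undergoes a half-wave phase shift.
Net: no relative phase inversion (both shifts match).
With no net inversion, constructive interference in reflection requires 2 n t = m λ.
λ = 2 n t / m = 4457 / m nm.
m=5: 891 nm (IR); m=6: 743 nm (visible); m=7: 637 nm (visible); m=8: 557 nm (visible); m=9: 495 nm (visible); m=10: 446 nm (visible); m=11: 405 nm (visible); m=12: 371 nm (UV).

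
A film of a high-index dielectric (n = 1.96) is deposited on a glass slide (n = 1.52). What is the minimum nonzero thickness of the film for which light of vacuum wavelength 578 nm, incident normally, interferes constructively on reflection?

Ray reflecting at the top interface goes from n = 1.0 toward n = 1.96: a half-wave phase shift.
At the lower boundary (n = 1.96 to n = 1.52) the reflected ray undergoes no phase shift.
The two reflections differ by half a wavelength.
So the condition for constructive reflection is 2 n t = (m + ½) λ.
Minimum at m = 0: t = λ / (4 n) = 578 / (4 × 1.96) = 73.7 nm.

73.7 nm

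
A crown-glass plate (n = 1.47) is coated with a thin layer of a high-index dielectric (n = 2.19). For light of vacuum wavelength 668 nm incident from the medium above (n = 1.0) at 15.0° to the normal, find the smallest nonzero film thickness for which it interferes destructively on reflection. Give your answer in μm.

At the upper boundary (n = 1.0 to n = 2.19) the reflected ray undergoes a half-wave phase shift.
At the lower boundary (n = 2.19 to n = 1.47) the reflected ray undergoes no phase shift.
Exactly one π shift → a net half-wave offset.
For weak reflection here: 2 n t cos θ_r = m λ.
Snell's law: 1.0 sin 15.0° = 2.19 sin θ_r → sin θ_r = 0.118, cos θ_r = 0.993.
Minimum nonzero at m = 1: t = λ / (2 n cos θ_r) = 668 / (2 × 2.19 × 0.993) = 154 nm.

0.154 μm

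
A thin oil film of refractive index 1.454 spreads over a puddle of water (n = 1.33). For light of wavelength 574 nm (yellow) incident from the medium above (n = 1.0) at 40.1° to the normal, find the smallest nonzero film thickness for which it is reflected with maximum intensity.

110 nm

Top surface (1.0 → 1.454): reflection off a higher-index medium gives a half-wave phase shift.
Ray reflecting at the bottom interface goes from n = 1.454 toward n = 1.33: no phase shift.
Net: one phase inversion between the two reflected rays.
With one net inversion, constructive interference in reflection requires 2 n t cos θ_r = (m + ½) λ.
Snell's law: 1.0 sin 40.1° = 1.454 sin θ_r → sin θ_r = 0.443, cos θ_r = 0.897.
Minimum at m = 0: t = λ / (4 n cos θ_r) = 574 / (4 × 1.454 × 0.897) = 110 nm.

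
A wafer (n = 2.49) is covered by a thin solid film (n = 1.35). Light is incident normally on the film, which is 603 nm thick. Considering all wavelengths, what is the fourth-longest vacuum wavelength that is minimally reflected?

Ray reflecting at the top interface goes from n = 1.0 toward n = 1.35: a half-wave phase shift.
Bottom surface (1.35 → 2.49): reflection off a higher-index medium gives a half-wave phase shift.
The two reflections carry the same phase change, so no net offset.
For weak reflection here: 2 n t = (m + ½) λ.
λ = 2 n t / (m + ½). The fourth-longest wavelength is m = 3: λ = 2 × 1.35 × 603 / 3.50 = 465 nm.

465 nm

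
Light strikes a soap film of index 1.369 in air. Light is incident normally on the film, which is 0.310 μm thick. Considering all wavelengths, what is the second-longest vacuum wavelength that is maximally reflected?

566 nm

At the upper boundary (n = 1.0 to n = 1.369) the reflected ray undergoes a half-wave phase shift.
Ray reflecting at the bottom interface goes from n = 1.369 toward n = 1.0: no phase shift.
Exactly one π shift → a net half-wave offset.
For maximum reflection here: 2 n t = (m + ½) λ.
λ = 2 n t / (m + ½). The second-longest wavelength is m = 1: λ = 2 × 1.369 × 310 / 1.50 = 566 nm.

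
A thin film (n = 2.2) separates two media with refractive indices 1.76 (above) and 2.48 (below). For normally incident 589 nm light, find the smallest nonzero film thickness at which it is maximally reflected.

Top surface (1.76 → 2.2): reflection off a higher-index medium gives a half-wave phase shift.
Ray reflecting at the bottom interface goes from n = 2.2 toward n = 2.48: a half-wave phase shift.
Zero or two π shifts → no net half-wave offset.
With no net inversion, constructive interference in reflection requires 2 n t = m λ.
Minimum nonzero at m = 1: t = λ / (2 n) = 589 / (2 × 2.2) = 134 nm.

134 nm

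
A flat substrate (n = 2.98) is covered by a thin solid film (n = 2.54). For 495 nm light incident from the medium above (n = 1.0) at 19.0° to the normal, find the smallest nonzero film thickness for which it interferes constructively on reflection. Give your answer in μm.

At the upper boundary (n = 1.0 to n = 2.54) the reflected ray undergoes a half-wave phase shift.
At the lower boundary (n = 2.54 to n = 2.98) the reflected ray undergoes a half-wave phase shift.
Zero or two π shifts → no net half-wave offset.
For strong reflection here: 2 n t cos θ_r = m λ.
Snell's law: 1.0 sin 19.0° = 2.54 sin θ_r → sin θ_r = 0.128, cos θ_r = 0.992.
Minimum nonzero at m = 1: t = λ / (2 n cos θ_r) = 495 / (2 × 2.54 × 0.992) = 98.3 nm.

0.0983 μm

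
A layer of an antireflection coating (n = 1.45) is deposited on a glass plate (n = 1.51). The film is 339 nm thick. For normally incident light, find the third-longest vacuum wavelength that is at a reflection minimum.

At the upper boundary (n = 1.0 to n = 1.45) the reflected ray undergoes a half-wave phase shift.
Bottom surface (1.45 → 1.51): reflection off a higher-index medium gives a half-wave phase shift.
Zero or two π shifts → no net half-wave offset.
So the condition for destructive reflection is 2 n t = (m + ½) λ.
λ = 2 n t / (m + ½). The third-longest wavelength is m = 2: λ = 2 × 1.45 × 339 / 2.50 = 393 nm.

393 nm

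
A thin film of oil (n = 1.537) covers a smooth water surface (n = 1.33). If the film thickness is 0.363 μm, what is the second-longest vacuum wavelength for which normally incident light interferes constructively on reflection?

744 nm

Top surface (1.0 → 1.537): reflection off a higher-index medium gives a half-wave phase shift.
Ray reflecting at the bottom interface goes from n = 1.537 toward n = 1.33: no phase shift.
Exactly one π shift → a net half-wave offset.
So the condition for constructive reflection is 2 n t = (m + ½) λ.
λ = 2 n t / (m + ½). The second-longest wavelength is m = 1: λ = 2 × 1.537 × 363 / 1.50 = 744 nm.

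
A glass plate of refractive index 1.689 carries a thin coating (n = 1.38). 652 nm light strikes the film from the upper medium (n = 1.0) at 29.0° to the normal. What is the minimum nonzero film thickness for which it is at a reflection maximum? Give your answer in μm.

0.252 μm

Top surface (1.0 → 1.38): reflection off a higher-index medium gives a half-wave phase shift.
At the lower boundary (n = 1.38 to n = 1.689) the reflected ray undergoes a half-wave phase shift.
Zero or two π shifts → no net half-wave offset.
With no net inversion, constructive interference in reflection requires 2 n t cos θ_r = m λ.
Snell's law: 1.0 sin 29.0° = 1.38 sin θ_r → sin θ_r = 0.351, cos θ_r = 0.936.
Minimum nonzero at m = 1: t = λ / (2 n cos θ_r) = 652 / (2 × 1.38 × 0.936) = 252 nm.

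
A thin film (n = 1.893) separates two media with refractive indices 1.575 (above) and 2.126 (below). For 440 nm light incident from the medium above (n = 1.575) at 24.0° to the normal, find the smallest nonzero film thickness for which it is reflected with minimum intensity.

61.8 nm

At the upper boundary (n = 1.575 to n = 1.893) the reflected ray undergoes a half-wave phase shift.
Ray reflecting at the bottom interface goes from n = 1.893 toward n = 2.126: a half-wave phase shift.
Zero or two π shifts → no net half-wave offset.
So the condition for destructive reflection is 2 n t cos θ_r = (m + ½) λ.
Snell's law: 1.575 sin 24.0° = 1.893 sin θ_r → sin θ_r = 0.338, cos θ_r = 0.941.
Minimum at m = 0: t = λ / (4 n cos θ_r) = 440 / (4 × 1.893 × 0.941) = 61.8 nm.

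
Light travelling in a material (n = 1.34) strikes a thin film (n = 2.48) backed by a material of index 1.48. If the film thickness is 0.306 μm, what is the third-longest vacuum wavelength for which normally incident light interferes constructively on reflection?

At the upper boundary (n = 1.34 to n = 2.48) the reflected ray undergoes a half-wave phase shift.
Bottom surface (2.48 → 1.48): reflection off a lower-index medium gives no phase shift.
Exactly one π shift → a net half-wave offset.
With one net inversion, constructive interference in reflection requires 2 n t = (m + ½) λ.
λ = 2 n t / (m + ½). The third-longest wavelength is m = 2: λ = 2 × 2.48 × 306 / 2.50 = 607 nm.

607 nm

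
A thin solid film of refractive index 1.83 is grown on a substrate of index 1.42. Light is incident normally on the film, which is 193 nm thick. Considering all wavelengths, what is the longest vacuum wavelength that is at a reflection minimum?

Ray reflecting at the top interface goes from n = 1.0 toward n = 1.83: a half-wave phase shift.
At the lower boundary (n = 1.83 to n = 1.42) the reflected ray undergoes no phase shift.
Net: one phase inversion between the two reflected rays.
So the condition for destructive reflection is 2 n t = m λ.
λ = 2 n t / m. The longest wavelength is m = 1: λ = 2 × 1.83 × 193 / 1.00 = 706 nm.

706 nm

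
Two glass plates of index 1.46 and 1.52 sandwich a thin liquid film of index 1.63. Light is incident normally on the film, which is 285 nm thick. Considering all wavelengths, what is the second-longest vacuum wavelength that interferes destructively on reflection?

At the upper boundary (n = 1.46 to n = 1.63) the reflected ray undergoes a half-wave phase shift.
Ray reflecting at the bottom interface goes from n = 1.63 toward n = 1.52: no phase shift.
The two reflections differ by half a wavelength.
So the condition for destructive reflection is 2 n t = m λ.
λ = 2 n t / m. The second-longest wavelength is m = 2: λ = 2 × 1.63 × 285 / 2.00 = 465 nm.

465 nm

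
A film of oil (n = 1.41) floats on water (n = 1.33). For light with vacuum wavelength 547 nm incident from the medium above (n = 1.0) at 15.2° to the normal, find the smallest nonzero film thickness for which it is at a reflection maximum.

98.7 nm

Top surface (1.0 → 1.41): reflection off a higher-index medium gives a half-wave phase shift.
Ray reflecting at the bottom interface goes from n = 1.41 toward n = 1.33: no phase shift.
Exactly one π shift → a net half-wave offset.
So the condition for constructive reflection is 2 n t cos θ_r = (m + ½) λ.
Snell's law: 1.0 sin 15.2° = 1.41 sin θ_r → sin θ_r = 0.186, cos θ_r = 0.983.
Minimum at m = 0: t = λ / (4 n cos θ_r) = 547 / (4 × 1.41 × 0.983) = 98.7 nm.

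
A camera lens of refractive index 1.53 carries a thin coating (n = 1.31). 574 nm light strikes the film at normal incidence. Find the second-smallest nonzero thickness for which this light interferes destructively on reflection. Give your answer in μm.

0.329 μm

At the upper boundary (n = 1.0 to n = 1.31) the reflected ray undergoes a half-wave phase shift.
Ray reflecting at the bottom interface goes from n = 1.31 toward n = 1.53: a half-wave phase shift.
Net: no relative phase inversion (both shifts match).
So the condition for destructive reflection is 2 n t = (m + ½) λ.
The second-smallest nonzero thickness corresponds to m = 1: t = (m + ½) λ / (2 n) = 1.50 × 574 / (2 × 1.31) = 329 nm.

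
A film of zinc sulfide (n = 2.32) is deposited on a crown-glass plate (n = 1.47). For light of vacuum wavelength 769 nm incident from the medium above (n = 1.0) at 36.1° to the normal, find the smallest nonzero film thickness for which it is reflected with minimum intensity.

At the upper boundary (n = 1.0 to n = 2.32) the reflected ray undergoes a half-wave phase shift.
Ray reflecting at the bottom interface goes from n = 2.32 toward n = 1.47: no phase shift.
The two reflections differ by half a wavelength.
So the condition for destructive reflection is 2 n t cos θ_r = m λ.
Snell's law: 1.0 sin 36.1° = 2.32 sin θ_r → sin θ_r = 0.254, cos θ_r = 0.967.
Minimum nonzero at m = 1: t = λ / (2 n cos θ_r) = 769 / (2 × 2.32 × 0.967) = 171 nm.

171 nm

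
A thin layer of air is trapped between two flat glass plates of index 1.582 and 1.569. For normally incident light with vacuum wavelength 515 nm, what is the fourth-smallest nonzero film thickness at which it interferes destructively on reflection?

1030 nm

Top surface (1.582 → 1.0): reflection off a lower-index medium gives no phase shift.
At the lower boundary (n = 1.0 to n = 1.569) the reflected ray undergoes a half-wave phase shift.
Net: one phase inversion between the two reflected rays.
So the condition for destructive reflection is 2 n t = m λ.
The fourth-smallest nonzero thickness corresponds to m = 4: t = m λ / (2 n) = 4.00 × 515 / (2 × 1.0) = 1030 nm.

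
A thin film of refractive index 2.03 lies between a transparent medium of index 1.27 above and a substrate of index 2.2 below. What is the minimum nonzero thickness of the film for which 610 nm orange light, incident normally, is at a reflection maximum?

150 nm

Top surface (1.27 → 2.03): reflection off a higher-index medium gives a half-wave phase shift.
At the lower boundary (n = 2.03 to n = 2.2) the reflected ray undergoes a half-wave phase shift.
The two reflections carry the same phase change, so no net offset.
So the condition for constructive reflection is 2 n t = m λ.
Minimum nonzero at m = 1: t = λ / (2 n) = 610 / (2 × 2.03) = 150 nm.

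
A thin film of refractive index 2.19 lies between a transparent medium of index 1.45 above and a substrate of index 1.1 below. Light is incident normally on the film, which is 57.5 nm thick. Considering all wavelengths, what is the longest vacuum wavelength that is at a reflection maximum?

504 nm

Ray reflecting at the top interface goes from n = 1.45 toward n = 2.19: a half-wave phase shift.
At the lower boundary (n = 2.19 to n = 1.1) the reflected ray undergoes no phase shift.
The two reflections differ by half a wavelength.
So the condition for constructive reflection is 2 n t = (m + ½) λ.
λ = 2 n t / (m + ½). The longest wavelength is m = 0: λ = 2 × 2.19 × 57.5 / 0.500 = 504 nm.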